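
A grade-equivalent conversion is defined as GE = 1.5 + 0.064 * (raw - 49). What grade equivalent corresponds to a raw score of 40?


raw - median = 40 - 49 = -9
slope * diff = 0.064 * -9 = -0.576
GE = 1.5 + -0.576
GE = 0.924

0.924


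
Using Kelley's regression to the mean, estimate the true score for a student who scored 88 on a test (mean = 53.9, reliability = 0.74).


T_est = rxx * X + (1 - rxx) * mean
T_est = 0.74 * 88 + 0.26 * 53.9
T_est = 65.12 + 14.014
T_est = 79.134

79.134


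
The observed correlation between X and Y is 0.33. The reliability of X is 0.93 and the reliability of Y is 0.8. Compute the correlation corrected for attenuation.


r_corrected = rxy / sqrt(rxx * ryy)
= 0.33 / sqrt(0.93 * 0.8)
= 0.33 / sqrt(0.744)
= 0.33 / 0.862554
r_corrected = 0.3826

0.3826


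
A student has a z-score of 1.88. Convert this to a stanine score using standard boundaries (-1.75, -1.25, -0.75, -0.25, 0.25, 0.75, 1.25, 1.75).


Stanine boundaries: [-1.75, -1.25, -0.75, -0.25, 0.25, 0.75, 1.25, 1.75]
z = 1.88
Check each boundary:
  z >= -1.75 -> could be stanine 2
  z >= -1.25 -> could be stanine 3
  z >= -0.75 -> could be stanine 4
  z >= -0.25 -> could be stanine 5
  z >= 0.25 -> could be stanine 6
  z >= 0.75 -> could be stanine 7
  z >= 1.25 -> could be stanine 8
  z >= 1.75 -> could be stanine 9
Highest qualifying boundary gives stanine = 9

9


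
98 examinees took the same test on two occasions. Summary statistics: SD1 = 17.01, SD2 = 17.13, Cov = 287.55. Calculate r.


r = cov(X,Y) / (SD_X * SD_Y)
r = 287.55 / (17.01 * 17.13)
r = 287.55 / 291.3813
r = 0.9869

0.9869


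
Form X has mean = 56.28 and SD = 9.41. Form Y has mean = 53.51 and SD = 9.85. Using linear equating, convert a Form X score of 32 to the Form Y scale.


slope = SD_Y / SD_X = 9.85 / 9.41 ~ 1.0468
intercept = mean_Y - slope * mean_X = 53.51 - (9.85 / 9.41) * 56.28 ~ -5.4016
Y = slope * X + intercept. To avoid rounding drift from the rounded slope/intercept, evaluate the equivalent form Y = mean_Y + SD_Y * (X - mean_X) / SD_X at full precision:
Y = 53.51 + 9.85 * (32 - 56.28) / 9.41
Y = 53.51 - 9.85 * 24.28 / 9.41
Y = 53.51 - 239.158 / 9.41
Y = 53.51 - 25.4153
Y = 28.0947

28.0947


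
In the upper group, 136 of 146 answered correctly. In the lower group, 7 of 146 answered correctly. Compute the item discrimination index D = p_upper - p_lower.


p_upper = 136/146 = 0.9315
p_lower = 7/146 = 0.0479
D = 0.9315 - 0.0479 = 0.8836

0.8836


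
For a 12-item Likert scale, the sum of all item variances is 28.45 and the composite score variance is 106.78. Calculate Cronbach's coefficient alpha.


alpha = (k/(k-1)) * (1 - sum(si^2)/s_total^2)
= (12/11) * (1 - 28.45/106.78)
alpha = 0.8003

0.8003


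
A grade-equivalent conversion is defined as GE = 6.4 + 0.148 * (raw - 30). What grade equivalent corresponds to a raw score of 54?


raw - median = 54 - 30 = 24
slope * diff = 0.148 * 24 = 3.552
GE = 6.4 + 3.552
GE = 9.952

9.952


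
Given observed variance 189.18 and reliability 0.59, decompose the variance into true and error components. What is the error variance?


var_true = rxx * var_obs = 0.59 * 189.18 = 111.6162
var_error = var_obs - var_true
var_error = 189.18 - 111.6162
var_error = 77.5638

77.5638


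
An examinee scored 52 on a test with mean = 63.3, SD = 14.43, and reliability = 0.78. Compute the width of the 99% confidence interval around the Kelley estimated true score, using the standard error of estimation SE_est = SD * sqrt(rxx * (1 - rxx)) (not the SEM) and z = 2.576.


True score estimate = 0.78*52 + 0.22*63.3 = 54.486
SE_est = SD * sqrt(rxx * (1 - rxx)) = 14.43 * sqrt(0.78 * 0.22) = 14.43 * sqrt(0.1716) = 5.977574
CI = T_est +/- z * SE_est, so width = 2 * z * SE_est = 2 * 2.576 * 5.977574
Width = 30.7965

30.7965


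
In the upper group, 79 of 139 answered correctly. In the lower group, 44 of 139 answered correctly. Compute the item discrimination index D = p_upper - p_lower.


p_upper = 79/139 = 0.5683
p_lower = 44/139 = 0.3165
D = 0.5683 - 0.3165 = 0.2518

0.2518


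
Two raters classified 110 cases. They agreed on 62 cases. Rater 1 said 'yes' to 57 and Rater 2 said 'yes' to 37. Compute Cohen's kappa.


P_o = 62/110 = 0.563636
P_e = (57*37 + 53*73) / 12100 = 0.49405
kappa = (P_o - P_e) / (1 - P_e)
kappa = (0.563636 - 0.49405) / (1 - 0.49405)
kappa = 0.1375

0.1375


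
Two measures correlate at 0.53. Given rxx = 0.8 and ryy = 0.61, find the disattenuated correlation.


r_corrected = rxy / sqrt(rxx * ryy)
= 0.53 / sqrt(0.8 * 0.61)
= 0.53 / sqrt(0.488)
= 0.53 / 0.69857
r_corrected = 0.7587

0.7587


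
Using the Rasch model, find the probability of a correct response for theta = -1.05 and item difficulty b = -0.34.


theta - b = -1.05 - -0.34 = -0.71
exp(-(theta - b)) = exp(0.71) = 2.034
P = 1 / (1 + 2.034)
P = 0.3296

0.3296


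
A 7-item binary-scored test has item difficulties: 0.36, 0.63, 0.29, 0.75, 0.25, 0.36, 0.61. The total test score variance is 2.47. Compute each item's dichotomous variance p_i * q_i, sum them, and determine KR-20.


For each item, compute p_i * q_i:
  Item 1: 0.36 * 0.64 = 0.2304
  Item 2: 0.63 * 0.37 = 0.2331
  Item 3: 0.29 * 0.71 = 0.2059
  Item 4: 0.75 * 0.25 = 0.1875
  Item 5: 0.25 * 0.75 = 0.1875
  Item 6: 0.36 * 0.64 = 0.2304
  Item 7: 0.61 * 0.39 = 0.2379
Sum(p_i * q_i) = 0.2304 + 0.2331 + 0.2059 + 0.1875 + 0.1875 + 0.2304 + 0.2379 = 1.5127
KR-20 = (k/(k-1)) * (1 - Sum(p_i*q_i) / Var_total)
= (7/6) * (1 - 1.5127/2.47)
= 1.1667 * 0.3876
KR-20 = 0.4522

0.4522


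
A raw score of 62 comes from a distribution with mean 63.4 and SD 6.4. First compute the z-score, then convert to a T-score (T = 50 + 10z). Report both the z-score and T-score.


z = (X - mean) / SD = (62 - 63.4) / 6.4
z = -1.4 / 6.4
z = -0.2187
T-score = T = 50 + 10z
Carry z at full precision (z = -1.4 / 6.4) into the conversion:
T-score = 50 + 10 * (-1.4 / 6.4) = 50 + -14 / 6.4
T-score = 50 + -2.1875
T-score = 47.8125

47.8125


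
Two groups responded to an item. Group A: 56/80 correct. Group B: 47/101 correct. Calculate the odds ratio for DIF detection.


Odds_A = 56/24 = 2.3333
Odds_B = 47/54 = 0.8704
OR = Odds_A / Odds_B = 2.3333 / 0.8704
Exactly, OR = (56 * 54) / (24 * 47) = 3024 / 1128
OR = 2.6809

2.6809


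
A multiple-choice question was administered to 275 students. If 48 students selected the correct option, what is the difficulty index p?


Item difficulty p = number correct / total examinees
p = 48 / 275
p = 0.1745

0.1745


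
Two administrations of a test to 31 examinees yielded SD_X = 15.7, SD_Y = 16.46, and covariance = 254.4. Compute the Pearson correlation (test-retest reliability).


r = cov(X,Y) / (SD_X * SD_Y)
r = 254.4 / (15.7 * 16.46)
r = 254.4 / 258.422
r = 0.9844

0.9844


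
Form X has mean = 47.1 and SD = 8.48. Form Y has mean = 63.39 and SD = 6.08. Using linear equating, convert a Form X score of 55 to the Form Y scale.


slope = SD_Y / SD_X = 6.08 / 8.48 ~ 0.717
intercept = mean_Y - slope * mean_X = 63.39 - (6.08 / 8.48) * 47.1 ~ 29.6202
Y = slope * X + intercept. To avoid rounding drift from the rounded slope/intercept, evaluate the equivalent form Y = mean_Y + SD_Y * (X - mean_X) / SD_X at full precision:
Y = 63.39 + 6.08 * (55 - 47.1) / 8.48
Y = 63.39 + 6.08 * 7.9 / 8.48
Y = 63.39 + 48.032 / 8.48
Y = 63.39 + 5.6642
Y = 69.0542

69.0542


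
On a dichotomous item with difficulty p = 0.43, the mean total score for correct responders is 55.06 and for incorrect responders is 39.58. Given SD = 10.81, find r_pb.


q = 1 - p = 0.57
rpb = ((M1 - M0) / SD) * sqrt(p * q)
rpb = ((55.06 - 39.58) / 10.81) * sqrt(0.43 * 0.57)
rpb = 0.709

0.709


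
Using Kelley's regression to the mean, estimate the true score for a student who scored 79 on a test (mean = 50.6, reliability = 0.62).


T_est = rxx * X + (1 - rxx) * mean
T_est = 0.62 * 79 + 0.38 * 50.6
T_est = 48.98 + 19.228
T_est = 68.208

68.208


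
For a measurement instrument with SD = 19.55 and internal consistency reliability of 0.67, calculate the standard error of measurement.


SEM = SD * sqrt(1 - rxx)
SEM = 19.55 * sqrt(1 - 0.67)
SEM = 19.55 * sqrt(0.33) = 19.55 * 0.574456
SEM = 11.2306

11.2306


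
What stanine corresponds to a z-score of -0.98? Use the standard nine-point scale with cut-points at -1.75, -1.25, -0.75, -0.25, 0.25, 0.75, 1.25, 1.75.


Stanine boundaries: [-1.75, -1.25, -0.75, -0.25, 0.25, 0.75, 1.25, 1.75]
z = -0.98
Check each boundary:
  z >= -1.75 -> could be stanine 2
  z >= -1.25 -> could be stanine 3
  z < -0.75
  z < -0.25
  z < 0.25
  z < 0.75
  z < 1.25
  z < 1.75
Highest qualifying boundary gives stanine = 3

3


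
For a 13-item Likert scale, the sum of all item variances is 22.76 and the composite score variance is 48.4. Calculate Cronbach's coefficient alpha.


alpha = (k/(k-1)) * (1 - sum(si^2)/s_total^2)
= (13/12) * (1 - 22.76/48.4)
alpha = 0.5739

0.5739


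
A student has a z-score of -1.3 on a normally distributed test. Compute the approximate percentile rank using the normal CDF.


CDF(z) = 0.5 * (1 + erf(z/sqrt(2)))
erf(-0.9192) = -0.8064
CDF = 0.0968
Percentile rank = 0.0968 * 100 = 9.68

9.68


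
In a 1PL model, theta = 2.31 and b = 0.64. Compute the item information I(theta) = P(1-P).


P = 1/(1+exp(-(2.31-0.64))) = 0.8416
I = P*(1-P) = 0.8416 * 0.1584
I = 0.1333

0.1333


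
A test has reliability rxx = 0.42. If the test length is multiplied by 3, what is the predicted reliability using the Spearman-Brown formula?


r_new = (n * rxx) / (1 + (n-1) * rxx)
r_new = (3 * 0.42) / (1 + 2 * 0.42)
r_new = 1.26 / 1.84
r_new = 0.6848

0.6848


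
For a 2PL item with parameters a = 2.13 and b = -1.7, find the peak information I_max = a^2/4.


For 2PL, max info at theta = b = -1.7
I_max = a^2 / 4 = 2.13^2 / 4
= 4.5369 / 4
I_max = 1.1342

1.1342


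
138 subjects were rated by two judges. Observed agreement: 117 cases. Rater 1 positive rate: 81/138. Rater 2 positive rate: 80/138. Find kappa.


P_o = 117/138 = 0.847826
P_e = (81*80 + 57*58) / 19044 = 0.513863
kappa = (P_o - P_e) / (1 - P_e)
kappa = (0.847826 - 0.513863) / (1 - 0.513863)
kappa = 0.687

0.687


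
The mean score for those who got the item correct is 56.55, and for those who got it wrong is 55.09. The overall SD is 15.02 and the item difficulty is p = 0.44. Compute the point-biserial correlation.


q = 1 - p = 0.56
rpb = ((M1 - M0) / SD) * sqrt(p * q)
rpb = ((56.55 - 55.09) / 15.02) * sqrt(0.44 * 0.56)
rpb = 0.0483

0.0483


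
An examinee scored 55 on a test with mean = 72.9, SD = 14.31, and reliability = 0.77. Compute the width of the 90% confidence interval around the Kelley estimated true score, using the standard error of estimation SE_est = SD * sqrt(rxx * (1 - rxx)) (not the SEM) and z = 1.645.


True score estimate = 0.77*55 + 0.23*72.9 = 59.117
SE_est = SD * sqrt(rxx * (1 - rxx)) = 14.31 * sqrt(0.77 * 0.23) = 14.31 * sqrt(0.1771) = 6.022113
CI = T_est +/- z * SE_est, so width = 2 * z * SE_est = 2 * 1.645 * 6.022113
Width = 19.8128

19.8128


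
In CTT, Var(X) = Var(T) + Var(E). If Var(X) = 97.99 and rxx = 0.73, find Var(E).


var_true = rxx * var_obs = 0.73 * 97.99 = 71.5327
var_error = var_obs - var_true
var_error = 97.99 - 71.5327
var_error = 26.4573

26.4573


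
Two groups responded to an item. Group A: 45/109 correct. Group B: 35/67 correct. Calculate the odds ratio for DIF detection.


Odds_A = 45/64 = 0.7031
Odds_B = 35/32 = 1.0938
OR = Odds_A / Odds_B = 0.7031 / 1.0938
Exactly, OR = (45 * 32) / (64 * 35) = 1440 / 2240
OR = 0.6429

0.6429


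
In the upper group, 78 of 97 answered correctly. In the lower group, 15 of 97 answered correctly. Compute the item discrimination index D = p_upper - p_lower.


p_upper = 78/97 = 0.8041
p_lower = 15/97 = 0.1546
D = 0.8041 - 0.1546 = 0.6495

0.6495


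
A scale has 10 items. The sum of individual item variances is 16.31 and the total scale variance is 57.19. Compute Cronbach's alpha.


alpha = (k/(k-1)) * (1 - sum(si^2)/s_total^2)
= (10/9) * (1 - 16.31/57.19)
alpha = 0.7942

0.7942


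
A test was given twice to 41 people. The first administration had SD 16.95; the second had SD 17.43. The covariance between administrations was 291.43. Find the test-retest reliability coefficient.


r = cov(X,Y) / (SD_X * SD_Y)
r = 291.43 / (16.95 * 17.43)
r = 291.43 / 295.4385
r = 0.9864

0.9864


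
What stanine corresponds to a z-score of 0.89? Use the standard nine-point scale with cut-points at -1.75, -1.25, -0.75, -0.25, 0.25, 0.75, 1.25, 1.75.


Stanine boundaries: [-1.75, -1.25, -0.75, -0.25, 0.25, 0.75, 1.25, 1.75]
z = 0.89
Check each boundary:
  z >= -1.75 -> could be stanine 2
  z >= -1.25 -> could be stanine 3
  z >= -0.75 -> could be stanine 4
  z >= -0.25 -> could be stanine 5
  z >= 0.25 -> could be stanine 6
  z >= 0.75 -> could be stanine 7
  z < 1.25
  z < 1.75
Highest qualifying boundary gives stanine = 7

7


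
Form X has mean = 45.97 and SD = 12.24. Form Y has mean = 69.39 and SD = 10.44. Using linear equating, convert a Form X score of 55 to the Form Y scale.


slope = SD_Y / SD_X = 10.44 / 12.24 ~ 0.8529
intercept = mean_Y - slope * mean_X = 69.39 - (10.44 / 12.24) * 45.97 ~ 30.1803
Y = slope * X + intercept. To avoid rounding drift from the rounded slope/intercept, evaluate the equivalent form Y = mean_Y + SD_Y * (X - mean_X) / SD_X at full precision:
Y = 69.39 + 10.44 * (55 - 45.97) / 12.24
Y = 69.39 + 10.44 * 9.03 / 12.24
Y = 69.39 + 94.2732 / 12.24
Y = 69.39 + 7.7021
Y = 77.0921

77.0921


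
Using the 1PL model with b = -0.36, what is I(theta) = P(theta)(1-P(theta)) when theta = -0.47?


P = 1/(1+exp(-(-0.47--0.36))) = 0.4725
I = P*(1-P) = 0.4725 * 0.5275
I = 0.2492

0.2492


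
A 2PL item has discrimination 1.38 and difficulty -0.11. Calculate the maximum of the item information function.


For 2PL, max info at theta = b = -0.11
I_max = a^2 / 4 = 1.38^2 / 4
= 1.9044 / 4
I_max = 0.4761

0.4761


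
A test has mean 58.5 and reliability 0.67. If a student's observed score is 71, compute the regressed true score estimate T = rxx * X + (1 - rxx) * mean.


T_est = rxx * X + (1 - rxx) * mean
T_est = 0.67 * 71 + 0.33 * 58.5
T_est = 47.57 + 19.305
T_est = 66.875

66.875


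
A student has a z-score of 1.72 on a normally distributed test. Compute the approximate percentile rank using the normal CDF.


CDF(z) = 0.5 * (1 + erf(z/sqrt(2)))
erf(1.2162) = 0.9146
CDF = 0.9573
Percentile rank = 0.9573 * 100 = 95.73

95.73


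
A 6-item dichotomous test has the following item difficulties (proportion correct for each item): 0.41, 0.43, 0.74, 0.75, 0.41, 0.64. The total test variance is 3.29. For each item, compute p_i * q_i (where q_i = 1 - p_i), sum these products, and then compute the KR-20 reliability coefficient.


For each item, compute p_i * q_i:
  Item 1: 0.41 * 0.59 = 0.2419
  Item 2: 0.43 * 0.57 = 0.2451
  Item 3: 0.74 * 0.26 = 0.1924
  Item 4: 0.75 * 0.25 = 0.1875
  Item 5: 0.41 * 0.59 = 0.2419
  Item 6: 0.64 * 0.36 = 0.2304
Sum(p_i * q_i) = 0.2419 + 0.2451 + 0.1924 + 0.1875 + 0.2419 + 0.2304 = 1.3392
KR-20 = (k/(k-1)) * (1 - Sum(p_i*q_i) / Var_total)
= (6/5) * (1 - 1.3392/3.29)
= 1.2 * 0.5929
KR-20 = 0.7115

0.7115


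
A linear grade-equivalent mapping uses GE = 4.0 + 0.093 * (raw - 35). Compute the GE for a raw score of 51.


raw - median = 51 - 35 = 16
slope * diff = 0.093 * 16 = 1.488
GE = 4.0 + 1.488
GE = 5.488

5.488


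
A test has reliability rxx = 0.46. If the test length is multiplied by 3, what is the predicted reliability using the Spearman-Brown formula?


r_new = (n * rxx) / (1 + (n-1) * rxx)
r_new = (3 * 0.46) / (1 + 2 * 0.46)
r_new = 1.38 / 1.92
r_new = 0.7188

0.7188


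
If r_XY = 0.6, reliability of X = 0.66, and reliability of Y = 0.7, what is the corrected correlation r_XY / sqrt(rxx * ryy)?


r_corrected = rxy / sqrt(rxx * ryy)
= 0.6 / sqrt(0.66 * 0.7)
= 0.6 / sqrt(0.462)
= 0.6 / 0.679706
r_corrected = 0.8827

0.8827


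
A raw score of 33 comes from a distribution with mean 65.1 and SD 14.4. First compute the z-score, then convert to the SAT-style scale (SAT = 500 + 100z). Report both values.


z = (X - mean) / SD = (33 - 65.1) / 14.4
z = -32.1 / 14.4
z = -2.2292
SAT-scale = SAT = 500 + 100z
Carry z at full precision (z = -32.1 / 14.4) into the conversion:
SAT-scale = 500 + 100 * (-32.1 / 14.4) = 500 + -3210 / 14.4
SAT-scale = 500 + -222.9167
SAT-scale = 277.0833

277.0833


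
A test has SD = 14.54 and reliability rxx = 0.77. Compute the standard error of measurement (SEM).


SEM = SD * sqrt(1 - rxx)
SEM = 14.54 * sqrt(1 - 0.77)
SEM = 14.54 * sqrt(0.23) = 14.54 * 0.479583
SEM = 6.9731

6.9731


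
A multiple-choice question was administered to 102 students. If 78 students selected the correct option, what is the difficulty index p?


Item difficulty p = number correct / total examinees
p = 78 / 102
p = 0.7647

0.7647


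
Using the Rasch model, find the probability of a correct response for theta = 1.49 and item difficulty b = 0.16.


theta - b = 1.49 - 0.16 = 1.33
exp(-(theta - b)) = exp(-1.33) = 0.2645
P = 1 / (1 + 0.2645)
P = 0.7908

0.7908


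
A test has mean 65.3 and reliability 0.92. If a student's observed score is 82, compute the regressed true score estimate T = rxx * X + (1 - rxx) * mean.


T_est = rxx * X + (1 - rxx) * mean
T_est = 0.92 * 82 + 0.08 * 65.3
T_est = 75.44 + 5.224
T_est = 80.664

80.664


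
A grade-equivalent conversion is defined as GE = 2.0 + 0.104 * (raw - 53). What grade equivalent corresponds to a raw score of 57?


raw - median = 57 - 53 = 4
slope * diff = 0.104 * 4 = 0.416
GE = 2.0 + 0.416
GE = 2.416

2.416


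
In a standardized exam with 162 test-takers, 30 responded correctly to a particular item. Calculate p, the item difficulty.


Item difficulty p = number correct / total examinees
p = 30 / 162
p = 0.1852

0.1852


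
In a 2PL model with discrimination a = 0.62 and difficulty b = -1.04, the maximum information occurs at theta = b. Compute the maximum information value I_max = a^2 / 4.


For 2PL, max info at theta = b = -1.04
I_max = a^2 / 4 = 0.62^2 / 4
= 0.3844 / 4
I_max = 0.0961

0.0961


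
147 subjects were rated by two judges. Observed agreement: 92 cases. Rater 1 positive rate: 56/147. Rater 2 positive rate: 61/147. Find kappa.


P_o = 92/147 = 0.62585
P_e = (56*61 + 91*86) / 21609 = 0.520246
kappa = (P_o - P_e) / (1 - P_e)
kappa = (0.62585 - 0.520246) / (1 - 0.520246)
kappa = 0.2201

0.2201


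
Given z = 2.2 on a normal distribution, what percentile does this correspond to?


CDF(z) = 0.5 * (1 + erf(z/sqrt(2)))
erf(1.5556) = 0.9722
CDF = 0.9861
Percentile rank = 0.9861 * 100 = 98.61

98.61


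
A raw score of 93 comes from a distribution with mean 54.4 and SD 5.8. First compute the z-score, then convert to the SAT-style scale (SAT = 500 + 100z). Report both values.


z = (X - mean) / SD = (93 - 54.4) / 5.8
z = 38.6 / 5.8
z = 6.6552
SAT-scale = SAT = 500 + 100z
Carry z at full precision (z = 38.6 / 5.8) into the conversion:
SAT-scale = 500 + 100 * (38.6 / 5.8) = 500 + 3860 / 5.8
SAT-scale = 500 + 665.5172
SAT-scale = 1165.5172

1165.5172


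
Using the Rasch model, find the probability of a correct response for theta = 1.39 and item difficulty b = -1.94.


theta - b = 1.39 - -1.94 = 3.33
exp(-(theta - b)) = exp(-3.33) = 0.0358
P = 1 / (1 + 0.0358)
P = 0.9654

0.9654


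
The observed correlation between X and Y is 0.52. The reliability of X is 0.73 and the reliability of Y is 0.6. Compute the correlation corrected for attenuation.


r_corrected = rxy / sqrt(rxx * ryy)
= 0.52 / sqrt(0.73 * 0.6)
= 0.52 / sqrt(0.438)
= 0.52 / 0.661816
r_corrected = 0.7857

0.7857


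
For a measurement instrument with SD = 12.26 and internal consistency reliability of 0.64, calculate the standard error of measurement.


SEM = SD * sqrt(1 - rxx)
SEM = 12.26 * sqrt(1 - 0.64)
SEM = 12.26 * sqrt(0.36) = 12.26 * 0.6
SEM = 7.356

7.356


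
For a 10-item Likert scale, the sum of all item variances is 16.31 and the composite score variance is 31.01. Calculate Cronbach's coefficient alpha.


alpha = (k/(k-1)) * (1 - sum(si^2)/s_total^2)
= (10/9) * (1 - 16.31/31.01)
alpha = 0.5267

0.5267


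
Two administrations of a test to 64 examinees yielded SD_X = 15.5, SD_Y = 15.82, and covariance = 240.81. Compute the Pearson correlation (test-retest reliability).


r = cov(X,Y) / (SD_X * SD_Y)
r = 240.81 / (15.5 * 15.82)
r = 240.81 / 245.21
r = 0.9821

0.9821


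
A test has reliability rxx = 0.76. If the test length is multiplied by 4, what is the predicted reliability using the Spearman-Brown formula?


r_new = (n * rxx) / (1 + (n-1) * rxx)
r_new = (4 * 0.76) / (1 + 3 * 0.76)
r_new = 3.04 / 3.28
r_new = 0.9268

0.9268


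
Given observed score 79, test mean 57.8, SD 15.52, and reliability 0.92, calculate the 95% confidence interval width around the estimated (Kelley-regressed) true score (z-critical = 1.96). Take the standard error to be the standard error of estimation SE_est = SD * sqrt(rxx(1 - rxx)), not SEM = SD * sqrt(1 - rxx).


True score estimate = 0.92*79 + 0.08*57.8 = 77.304
SE_est = SD * sqrt(rxx * (1 - rxx)) = 15.52 * sqrt(0.92 * 0.08) = 15.52 * sqrt(0.0736) = 4.21047
CI = T_est +/- z * SE_est, so width = 2 * z * SE_est = 2 * 1.96 * 4.21047
Width = 16.505

16.505


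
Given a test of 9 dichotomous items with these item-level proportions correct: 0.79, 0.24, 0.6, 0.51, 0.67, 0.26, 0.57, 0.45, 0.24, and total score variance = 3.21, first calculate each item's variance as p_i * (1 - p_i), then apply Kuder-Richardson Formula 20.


For each item, compute p_i * q_i:
  Item 1: 0.79 * 0.21 = 0.1659
  Item 2: 0.24 * 0.76 = 0.1824
  Item 3: 0.6 * 0.4 = 0.24
  Item 4: 0.51 * 0.49 = 0.2499
  Item 5: 0.67 * 0.33 = 0.2211
  Item 6: 0.26 * 0.74 = 0.1924
  Item 7: 0.57 * 0.43 = 0.2451
  Item 8: 0.45 * 0.55 = 0.2475
  Item 9: 0.24 * 0.76 = 0.1824
Sum(p_i * q_i) = 0.1659 + 0.1824 + 0.24 + 0.2499 + 0.2211 + 0.1924 + 0.2451 + 0.2475 + 0.1824 = 1.9267
KR-20 = (k/(k-1)) * (1 - Sum(p_i*q_i) / Var_total)
= (9/8) * (1 - 1.9267/3.21)
= 1.125 * 0.3998
KR-20 = 0.4498

0.4498


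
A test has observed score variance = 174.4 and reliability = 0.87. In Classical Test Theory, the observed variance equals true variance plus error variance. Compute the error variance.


var_true = rxx * var_obs = 0.87 * 174.4 = 151.728
var_error = var_obs - var_true
var_error = 174.4 - 151.728
var_error = 22.672

22.672


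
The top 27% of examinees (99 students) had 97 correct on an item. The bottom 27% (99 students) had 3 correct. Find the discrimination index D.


p_upper = 97/99 = 0.9798
p_lower = 3/99 = 0.0303
D = 0.9798 - 0.0303 = 0.9495

0.9495


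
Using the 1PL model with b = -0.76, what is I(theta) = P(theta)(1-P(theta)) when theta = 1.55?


P = 1/(1+exp(-(1.55--0.76))) = 0.9097
I = P*(1-P) = 0.9097 * 0.0903
I = 0.0821

0.0821


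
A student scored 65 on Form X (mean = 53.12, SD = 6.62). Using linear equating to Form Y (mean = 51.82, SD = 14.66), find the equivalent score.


slope = SD_Y / SD_X = 14.66 / 6.62 ~ 2.2145
intercept = mean_Y - slope * mean_X = 51.82 - (14.66 / 6.62) * 53.12 ~ -65.8143
Y = slope * X + intercept. To avoid rounding drift from the rounded slope/intercept, evaluate the equivalent form Y = mean_Y + SD_Y * (X - mean_X) / SD_X at full precision:
Y = 51.82 + 14.66 * (65 - 53.12) / 6.62
Y = 51.82 + 14.66 * 11.88 / 6.62
Y = 51.82 + 174.1608 / 6.62
Y = 51.82 + 26.3083
Y = 78.1283

78.1283


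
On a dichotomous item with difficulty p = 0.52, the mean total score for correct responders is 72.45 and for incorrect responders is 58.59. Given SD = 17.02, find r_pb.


q = 1 - p = 0.48
rpb = ((M1 - M0) / SD) * sqrt(p * q)
rpb = ((72.45 - 58.59) / 17.02) * sqrt(0.52 * 0.48)
rpb = 0.4068

0.4068


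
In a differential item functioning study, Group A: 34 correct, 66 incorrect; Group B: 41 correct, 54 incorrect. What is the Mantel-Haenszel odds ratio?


Odds_A = 34/66 = 0.5152
Odds_B = 41/54 = 0.7593
OR = Odds_A / Odds_B = 0.5152 / 0.7593
Exactly, OR = (34 * 54) / (66 * 41) = 1836 / 2706
OR = 0.6785

0.6785


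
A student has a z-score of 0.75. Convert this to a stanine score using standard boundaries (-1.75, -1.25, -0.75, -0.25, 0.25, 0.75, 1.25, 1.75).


Stanine boundaries: [-1.75, -1.25, -0.75, -0.25, 0.25, 0.75, 1.25, 1.75]
z = 0.75
Check each boundary:
  z >= -1.75 -> could be stanine 2
  z >= -1.25 -> could be stanine 3
  z >= -0.75 -> could be stanine 4
  z >= -0.25 -> could be stanine 5
  z >= 0.25 -> could be stanine 6
  z >= 0.75 -> could be stanine 7
  z < 1.25
  z < 1.75
Highest qualifying boundary gives stanine = 7

7


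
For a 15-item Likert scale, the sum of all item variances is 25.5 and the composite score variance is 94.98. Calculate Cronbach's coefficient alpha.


alpha = (k/(k-1)) * (1 - sum(si^2)/s_total^2)
= (15/14) * (1 - 25.5/94.98)
alpha = 0.7838

0.7838


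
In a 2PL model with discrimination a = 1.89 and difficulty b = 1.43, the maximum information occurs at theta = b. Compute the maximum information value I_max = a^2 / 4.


For 2PL, max info at theta = b = 1.43
I_max = a^2 / 4 = 1.89^2 / 4
= 3.5721 / 4
I_max = 0.893

0.893


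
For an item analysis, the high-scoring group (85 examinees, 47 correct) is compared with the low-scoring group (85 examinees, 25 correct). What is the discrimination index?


p_upper = 47/85 = 0.5529
p_lower = 25/85 = 0.2941
D = 0.5529 - 0.2941 = 0.2588

0.2588


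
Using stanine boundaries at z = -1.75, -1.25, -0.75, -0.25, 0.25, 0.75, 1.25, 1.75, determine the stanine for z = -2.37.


Stanine boundaries: [-1.75, -1.25, -0.75, -0.25, 0.25, 0.75, 1.25, 1.75]
z = -2.37
Check each boundary:
  z < -1.75
  z < -1.25
  z < -0.75
  z < -0.25
  z < 0.25
  z < 0.75
  z < 1.25
  z < 1.75
Highest qualifying boundary gives stanine = 1

1


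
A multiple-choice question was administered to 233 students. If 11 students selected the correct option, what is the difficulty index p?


Item difficulty p = number correct / total examinees
p = 11 / 233
p = 0.0472

0.0472


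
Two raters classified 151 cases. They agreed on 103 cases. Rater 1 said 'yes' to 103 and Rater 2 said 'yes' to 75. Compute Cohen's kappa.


P_o = 103/151 = 0.682119
P_e = (103*75 + 48*76) / 22801 = 0.498794
kappa = (P_o - P_e) / (1 - P_e)
kappa = (0.682119 - 0.498794) / (1 - 0.498794)
kappa = 0.3658

0.3658


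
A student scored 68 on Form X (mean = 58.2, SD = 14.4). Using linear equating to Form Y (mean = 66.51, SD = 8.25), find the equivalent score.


slope = SD_Y / SD_X = 8.25 / 14.4 ~ 0.5729
intercept = mean_Y - slope * mean_X = 66.51 - (8.25 / 14.4) * 58.2 ~ 33.1663
Y = slope * X + intercept. To avoid rounding drift from the rounded slope/intercept, evaluate the equivalent form Y = mean_Y + SD_Y * (X - mean_X) / SD_X at full precision:
Y = 66.51 + 8.25 * (68 - 58.2) / 14.4
Y = 66.51 + 8.25 * 9.8 / 14.4
Y = 66.51 + 80.85 / 14.4
Y = 66.51 + 5.6146
Y = 72.1246

72.1246


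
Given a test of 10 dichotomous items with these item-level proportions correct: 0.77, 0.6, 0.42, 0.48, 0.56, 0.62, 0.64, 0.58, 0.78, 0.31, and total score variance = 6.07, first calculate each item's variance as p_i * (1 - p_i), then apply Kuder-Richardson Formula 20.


For each item, compute p_i * q_i:
  Item 1: 0.77 * 0.23 = 0.1771
  Item 2: 0.6 * 0.4 = 0.24
  Item 3: 0.42 * 0.58 = 0.2436
  Item 4: 0.48 * 0.52 = 0.2496
  Item 5: 0.56 * 0.44 = 0.2464
  Item 6: 0.62 * 0.38 = 0.2356
  Item 7: 0.64 * 0.36 = 0.2304
  Item 8: 0.58 * 0.42 = 0.2436
  Item 9: 0.78 * 0.22 = 0.1716
  Item 10: 0.31 * 0.69 = 0.2139
Sum(p_i * q_i) = 0.1771 + 0.24 + 0.2436 + 0.2496 + 0.2464 + 0.2356 + 0.2304 + 0.2436 + 0.1716 + 0.2139 = 2.2518
KR-20 = (k/(k-1)) * (1 - Sum(p_i*q_i) / Var_total)
= (10/9) * (1 - 2.2518/6.07)
= 1.1111 * 0.629
KR-20 = 0.6989

0.6989


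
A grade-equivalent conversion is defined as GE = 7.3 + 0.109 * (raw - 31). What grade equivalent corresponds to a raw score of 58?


raw - median = 58 - 31 = 27
slope * diff = 0.109 * 27 = 2.943
GE = 7.3 + 2.943
GE = 10.243

10.243


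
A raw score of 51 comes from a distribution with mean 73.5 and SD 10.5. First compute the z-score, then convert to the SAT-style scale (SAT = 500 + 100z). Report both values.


z = (X - mean) / SD = (51 - 73.5) / 10.5
z = -22.5 / 10.5
z = -2.1429
SAT-scale = SAT = 500 + 100z
Carry z at full precision (z = -22.5 / 10.5) into the conversion:
SAT-scale = 500 + 100 * (-22.5 / 10.5) = 500 + -2250 / 10.5
SAT-scale = 500 + -214.2857
SAT-scale = 285.7143

285.7143


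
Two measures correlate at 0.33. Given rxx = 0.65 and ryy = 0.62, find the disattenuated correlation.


r_corrected = rxy / sqrt(rxx * ryy)
= 0.33 / sqrt(0.65 * 0.62)
= 0.33 / sqrt(0.403)
= 0.33 / 0.634823
r_corrected = 0.5198

0.5198


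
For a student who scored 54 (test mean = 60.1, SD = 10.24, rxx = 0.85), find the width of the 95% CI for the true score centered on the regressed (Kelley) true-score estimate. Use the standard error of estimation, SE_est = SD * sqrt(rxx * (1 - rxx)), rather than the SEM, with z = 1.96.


True score estimate = 0.85*54 + 0.15*60.1 = 54.915
SE_est = SD * sqrt(rxx * (1 - rxx)) = 10.24 * sqrt(0.85 * 0.15) = 10.24 * sqrt(0.1275) = 3.656411
CI = T_est +/- z * SE_est, so width = 2 * z * SE_est = 2 * 1.96 * 3.656411
Width = 14.3331

14.3331


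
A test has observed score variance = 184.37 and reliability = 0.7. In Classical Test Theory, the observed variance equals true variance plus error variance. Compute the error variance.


var_true = rxx * var_obs = 0.7 * 184.37 = 129.059
var_error = var_obs - var_true
var_error = 184.37 - 129.059
var_error = 55.311

55.311


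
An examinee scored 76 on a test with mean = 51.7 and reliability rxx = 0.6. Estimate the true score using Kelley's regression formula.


T_est = rxx * X + (1 - rxx) * mean
T_est = 0.6 * 76 + 0.4 * 51.7
T_est = 45.6 + 20.68
T_est = 66.28

66.28


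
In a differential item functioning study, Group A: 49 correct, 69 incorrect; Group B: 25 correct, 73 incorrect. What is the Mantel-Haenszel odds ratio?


Odds_A = 49/69 = 0.7101
Odds_B = 25/73 = 0.3425
OR = Odds_A / Odds_B = 0.7101 / 0.3425
Exactly, OR = (49 * 73) / (69 * 25) = 3577 / 1725
OR = 2.0736

2.0736


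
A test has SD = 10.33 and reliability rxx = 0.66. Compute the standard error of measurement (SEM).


SEM = SD * sqrt(1 - rxx)
SEM = 10.33 * sqrt(1 - 0.66)
SEM = 10.33 * sqrt(0.34) = 10.33 * 0.583095
SEM = 6.0234

6.0234


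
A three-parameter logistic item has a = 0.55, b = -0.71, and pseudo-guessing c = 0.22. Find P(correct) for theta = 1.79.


logit = 0.55*(1.79 - -0.71) = 1.375
P* = 1/(1 + exp(-1.375)) = 0.7982
P = 0.22 + (1 - 0.22) * 0.7982
P = 0.8426

0.8426


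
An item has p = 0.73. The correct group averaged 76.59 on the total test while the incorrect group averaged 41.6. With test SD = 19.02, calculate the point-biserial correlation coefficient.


q = 1 - p = 0.27
rpb = ((M1 - M0) / SD) * sqrt(p * q)
rpb = ((76.59 - 41.6) / 19.02) * sqrt(0.73 * 0.27)
rpb = 0.8167

0.8167


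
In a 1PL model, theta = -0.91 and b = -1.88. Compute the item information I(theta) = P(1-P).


P = 1/(1+exp(-(-0.91--1.88))) = 0.7251
I = P*(1-P) = 0.7251 * 0.2749
I = 0.1993

0.1993


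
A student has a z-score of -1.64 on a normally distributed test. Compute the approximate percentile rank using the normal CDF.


CDF(z) = 0.5 * (1 + erf(z/sqrt(2)))
erf(-1.1597) = -0.899
CDF = 0.0505
Percentile rank = 0.0505 * 100 = 5.05

5.05


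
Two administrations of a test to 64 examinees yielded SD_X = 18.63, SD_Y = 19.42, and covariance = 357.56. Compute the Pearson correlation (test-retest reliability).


r = cov(X,Y) / (SD_X * SD_Y)
r = 357.56 / (18.63 * 19.42)
r = 357.56 / 361.7946
r = 0.9883

0.9883


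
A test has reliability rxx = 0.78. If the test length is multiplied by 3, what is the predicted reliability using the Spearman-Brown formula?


r_new = (n * rxx) / (1 + (n-1) * rxx)
r_new = (3 * 0.78) / (1 + 2 * 0.78)
r_new = 2.34 / 2.56
r_new = 0.9141

0.9141


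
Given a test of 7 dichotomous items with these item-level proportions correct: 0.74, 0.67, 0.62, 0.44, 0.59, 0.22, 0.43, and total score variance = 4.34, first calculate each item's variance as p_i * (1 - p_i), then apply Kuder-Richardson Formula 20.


For each item, compute p_i * q_i:
  Item 1: 0.74 * 0.26 = 0.1924
  Item 2: 0.67 * 0.33 = 0.2211
  Item 3: 0.62 * 0.38 = 0.2356
  Item 4: 0.44 * 0.56 = 0.2464
  Item 5: 0.59 * 0.41 = 0.2419
  Item 6: 0.22 * 0.78 = 0.1716
  Item 7: 0.43 * 0.57 = 0.2451
Sum(p_i * q_i) = 0.1924 + 0.2211 + 0.2356 + 0.2464 + 0.2419 + 0.1716 + 0.2451 = 1.5541
KR-20 = (k/(k-1)) * (1 - Sum(p_i*q_i) / Var_total)
= (7/6) * (1 - 1.5541/4.34)
= 1.1667 * 0.6419
KR-20 = 0.7489

0.7489


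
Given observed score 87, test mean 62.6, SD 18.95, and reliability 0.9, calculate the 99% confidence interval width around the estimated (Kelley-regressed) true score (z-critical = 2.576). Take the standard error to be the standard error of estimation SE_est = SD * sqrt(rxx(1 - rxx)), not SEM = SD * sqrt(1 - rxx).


True score estimate = 0.9*87 + 0.1*62.6 = 84.56
SE_est = SD * sqrt(rxx * (1 - rxx)) = 18.95 * sqrt(0.9 * 0.1) = 18.95 * sqrt(0.09) = 5.685
CI = T_est +/- z * SE_est, so width = 2 * z * SE_est = 2 * 2.576 * 5.685
Width = 29.2891

29.2891


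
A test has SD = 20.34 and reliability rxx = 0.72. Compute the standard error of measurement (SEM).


SEM = SD * sqrt(1 - rxx)
SEM = 20.34 * sqrt(1 - 0.72)
SEM = 20.34 * sqrt(0.28) = 20.34 * 0.52915
SEM = 10.7629

10.7629


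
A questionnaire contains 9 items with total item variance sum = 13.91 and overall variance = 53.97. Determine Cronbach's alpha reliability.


alpha = (k/(k-1)) * (1 - sum(si^2)/s_total^2)
= (9/8) * (1 - 13.91/53.97)
alpha = 0.835

0.835


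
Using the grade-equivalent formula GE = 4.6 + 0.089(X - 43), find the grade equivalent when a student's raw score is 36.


raw - median = 36 - 43 = -7
slope * diff = 0.089 * -7 = -0.623
GE = 4.6 + -0.623
GE = 3.977

3.977


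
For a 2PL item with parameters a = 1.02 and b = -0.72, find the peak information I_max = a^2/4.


For 2PL, max info at theta = b = -0.72
I_max = a^2 / 4 = 1.02^2 / 4
= 1.0404 / 4
I_max = 0.2601

0.2601


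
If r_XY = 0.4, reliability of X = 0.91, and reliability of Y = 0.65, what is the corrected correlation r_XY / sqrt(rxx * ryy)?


r_corrected = rxy / sqrt(rxx * ryy)
= 0.4 / sqrt(0.91 * 0.65)
= 0.4 / sqrt(0.5915)
= 0.4 / 0.76909
r_corrected = 0.5201

0.5201


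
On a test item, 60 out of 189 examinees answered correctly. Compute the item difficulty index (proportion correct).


Item difficulty p = number correct / total examinees
p = 60 / 189
p = 0.3175

0.3175


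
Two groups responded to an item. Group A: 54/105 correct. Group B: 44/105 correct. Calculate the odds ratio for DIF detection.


Odds_A = 54/51 = 1.0588
Odds_B = 44/61 = 0.7213
OR = Odds_A / Odds_B = 1.0588 / 0.7213
Exactly, OR = (54 * 61) / (51 * 44) = 3294 / 2244
OR = 1.4679

1.4679


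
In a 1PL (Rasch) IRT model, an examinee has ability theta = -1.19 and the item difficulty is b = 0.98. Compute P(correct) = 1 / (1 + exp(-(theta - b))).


theta - b = -1.19 - 0.98 = -2.17
exp(-(theta - b)) = exp(2.17) = 8.7583
P = 1 / (1 + 8.7583)
P = 0.1025

0.1025


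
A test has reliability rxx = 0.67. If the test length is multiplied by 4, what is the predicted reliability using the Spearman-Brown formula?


r_new = (n * rxx) / (1 + (n-1) * rxx)
r_new = (4 * 0.67) / (1 + 3 * 0.67)
r_new = 2.68 / 3.01
r_new = 0.8904

0.8904


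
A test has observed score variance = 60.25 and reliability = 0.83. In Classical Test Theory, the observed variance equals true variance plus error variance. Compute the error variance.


var_true = rxx * var_obs = 0.83 * 60.25 = 50.0075
var_error = var_obs - var_true
var_error = 60.25 - 50.0075
var_error = 10.2425

10.2425


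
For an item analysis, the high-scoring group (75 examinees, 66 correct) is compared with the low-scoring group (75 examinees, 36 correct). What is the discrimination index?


p_upper = 66/75 = 0.88
p_lower = 36/75 = 0.48
D = 0.88 - 0.48 = 0.4

0.4


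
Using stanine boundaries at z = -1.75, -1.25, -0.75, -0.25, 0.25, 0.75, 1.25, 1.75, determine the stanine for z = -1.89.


Stanine boundaries: [-1.75, -1.25, -0.75, -0.25, 0.25, 0.75, 1.25, 1.75]
z = -1.89
Check each boundary:
  z < -1.75
  z < -1.25
  z < -0.75
  z < -0.25
  z < 0.25
  z < 0.75
  z < 1.25
  z < 1.75
Highest qualifying boundary gives stanine = 1

1


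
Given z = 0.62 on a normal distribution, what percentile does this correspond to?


CDF(z) = 0.5 * (1 + erf(z/sqrt(2)))
erf(0.4384) = 0.4647
CDF = 0.7324
Percentile rank = 0.7324 * 100 = 73.24

73.24


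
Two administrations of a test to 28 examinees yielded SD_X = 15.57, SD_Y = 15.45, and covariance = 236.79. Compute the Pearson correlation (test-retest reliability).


r = cov(X,Y) / (SD_X * SD_Y)
r = 236.79 / (15.57 * 15.45)
r = 236.79 / 240.5565
r = 0.9843

0.9843


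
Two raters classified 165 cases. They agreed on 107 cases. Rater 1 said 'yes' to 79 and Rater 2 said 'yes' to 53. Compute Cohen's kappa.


P_o = 107/165 = 0.648485
P_e = (79*53 + 86*112) / 27225 = 0.507585
kappa = (P_o - P_e) / (1 - P_e)
kappa = (0.648485 - 0.507585) / (1 - 0.507585)
kappa = 0.2861

0.2861


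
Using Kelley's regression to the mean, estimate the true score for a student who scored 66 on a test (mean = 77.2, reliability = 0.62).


T_est = rxx * X + (1 - rxx) * mean
T_est = 0.62 * 66 + 0.38 * 77.2
T_est = 40.92 + 29.336
T_est = 70.256

70.256


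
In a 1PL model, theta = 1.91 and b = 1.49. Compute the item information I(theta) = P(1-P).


P = 1/(1+exp(-(1.91-1.49))) = 0.6035
I = P*(1-P) = 0.6035 * 0.3965
I = 0.2393

0.2393


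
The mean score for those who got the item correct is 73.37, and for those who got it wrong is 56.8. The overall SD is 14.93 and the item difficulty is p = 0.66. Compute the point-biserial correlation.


q = 1 - p = 0.34
rpb = ((M1 - M0) / SD) * sqrt(p * q)
rpb = ((73.37 - 56.8) / 14.93) * sqrt(0.66 * 0.34)
rpb = 0.5257

0.5257


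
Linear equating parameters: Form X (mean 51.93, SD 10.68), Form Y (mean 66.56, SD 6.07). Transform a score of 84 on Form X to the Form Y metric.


slope = SD_Y / SD_X = 6.07 / 10.68 ~ 0.5684
intercept = mean_Y - slope * mean_X = 66.56 - (6.07 / 10.68) * 51.93 ~ 37.0455
Y = slope * X + intercept. To avoid rounding drift from the rounded slope/intercept, evaluate the equivalent form Y = mean_Y + SD_Y * (X - mean_X) / SD_X at full precision:
Y = 66.56 + 6.07 * (84 - 51.93) / 10.68
Y = 66.56 + 6.07 * 32.07 / 10.68
Y = 66.56 + 194.6649 / 10.68
Y = 66.56 + 18.2271
Y = 84.7871

84.7871


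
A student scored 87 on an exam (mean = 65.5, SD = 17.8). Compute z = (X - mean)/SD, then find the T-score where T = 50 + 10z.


z = (X - mean) / SD = (87 - 65.5) / 17.8
z = 21.5 / 17.8
z = 1.2079
T-score = T = 50 + 10z
Carry z at full precision (z = 21.5 / 17.8) into the conversion:
T-score = 50 + 10 * (21.5 / 17.8) = 50 + 215 / 17.8
T-score = 50 + 12.0787
T-score = 62.0787

62.0787


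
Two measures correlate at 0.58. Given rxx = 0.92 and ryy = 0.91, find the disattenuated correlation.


r_corrected = rxy / sqrt(rxx * ryy)
= 0.58 / sqrt(0.92 * 0.91)
= 0.58 / sqrt(0.8372)
= 0.58 / 0.914986
r_corrected = 0.6339

0.6339


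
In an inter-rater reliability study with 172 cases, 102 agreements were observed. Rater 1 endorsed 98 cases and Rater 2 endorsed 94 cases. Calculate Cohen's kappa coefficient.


P_o = 102/172 = 0.593023
P_e = (98*94 + 74*78) / 29584 = 0.50649
kappa = (P_o - P_e) / (1 - P_e)
kappa = (0.593023 - 0.50649) / (1 - 0.50649)
kappa = 0.1753

0.1753


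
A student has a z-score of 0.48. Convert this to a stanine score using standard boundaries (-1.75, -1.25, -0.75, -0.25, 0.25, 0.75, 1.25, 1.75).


Stanine boundaries: [-1.75, -1.25, -0.75, -0.25, 0.25, 0.75, 1.25, 1.75]
z = 0.48
Check each boundary:
  z >= -1.75 -> could be stanine 2
  z >= -1.25 -> could be stanine 3
  z >= -0.75 -> could be stanine 4
  z >= -0.25 -> could be stanine 5
  z >= 0.25 -> could be stanine 6
  z < 0.75
  z < 1.25
  z < 1.75
Highest qualifying boundary gives stanine = 6

6
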